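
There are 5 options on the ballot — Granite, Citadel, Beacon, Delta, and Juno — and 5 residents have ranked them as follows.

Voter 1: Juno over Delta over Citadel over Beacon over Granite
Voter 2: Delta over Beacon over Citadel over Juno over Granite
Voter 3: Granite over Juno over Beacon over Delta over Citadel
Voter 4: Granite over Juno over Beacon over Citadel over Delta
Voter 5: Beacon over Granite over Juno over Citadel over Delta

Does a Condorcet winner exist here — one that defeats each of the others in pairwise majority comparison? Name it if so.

Head-to-head results (5 voters total):
Granite vs Citadel: Granite wins 3–2.
Granite vs Beacon: Beacon wins 3–2.
Granite vs Delta: Granite wins 3–2.
Granite vs Juno: Granite wins 3–2.
Citadel vs Beacon: Beacon wins 4–1.
Citadel vs Delta: Delta wins 3–2.
Citadel vs Juno: Juno wins 4–1.
Beacon vs Delta: Beacon wins 3–2.
Beacon vs Juno: Juno wins 3–2.
Delta vs Juno: Juno wins 4–1.
No candidate beats all others: Granite beats Juno beats Beacon beats Granite, a majority cycle.

None — there is no Condorcet winner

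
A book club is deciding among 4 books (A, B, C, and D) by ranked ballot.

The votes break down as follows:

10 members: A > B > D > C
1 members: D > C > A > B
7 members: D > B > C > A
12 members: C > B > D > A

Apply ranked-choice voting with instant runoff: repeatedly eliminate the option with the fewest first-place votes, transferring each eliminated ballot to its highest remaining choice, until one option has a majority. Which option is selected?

Round 1: C 12, A 10, D 8, B 0. B has the fewest and is eliminated.
Round 2: C 12, A 10, D 8. D has the fewest and is eliminated.
Round 3: C 20, A 10. C has a majority.

C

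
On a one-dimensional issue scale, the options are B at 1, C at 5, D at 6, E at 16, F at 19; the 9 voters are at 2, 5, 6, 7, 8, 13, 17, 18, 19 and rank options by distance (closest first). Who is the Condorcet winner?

D

With single-peaked preferences on a line, the Condorcet winner is the candidate closest to the median voter.
The median voter (position 8) is closest to D at 6.
Check: D vs C — voters closer to D: 7 of 9.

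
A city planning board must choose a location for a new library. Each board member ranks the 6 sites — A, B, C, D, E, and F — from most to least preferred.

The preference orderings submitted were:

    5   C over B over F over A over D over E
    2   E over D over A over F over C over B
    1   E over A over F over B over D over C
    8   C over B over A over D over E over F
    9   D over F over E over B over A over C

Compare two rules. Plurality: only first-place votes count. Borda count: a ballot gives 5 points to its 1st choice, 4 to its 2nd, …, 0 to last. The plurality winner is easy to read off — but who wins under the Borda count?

Plurality first-place counts: A 0, B 0, C 13, D 9, E 3, F 0 → C.
Borda totals: A 53, B 72, C 67, D 75, E 50, F 58 → D.

D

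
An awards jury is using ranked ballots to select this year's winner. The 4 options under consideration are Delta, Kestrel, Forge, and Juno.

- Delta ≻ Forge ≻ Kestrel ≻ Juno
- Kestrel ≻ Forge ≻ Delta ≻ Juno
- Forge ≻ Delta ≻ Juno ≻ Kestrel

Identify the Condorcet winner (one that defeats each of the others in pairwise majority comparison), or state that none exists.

Forge

Head-to-head results (3 voters total):
Delta vs Kestrel: Delta wins 2–1.
Delta vs Forge: Forge wins 2–1.
Delta vs Juno: Delta wins 3–0.
Kestrel vs Forge: Forge wins 2–1.
Kestrel vs Juno: Kestrel wins 2–1.
Forge vs Juno: Forge wins 3–0.
Forge beats each rival — Delta (2–1), Kestrel (2–1), Juno (3–0) — so Forge is the Condorcet winner.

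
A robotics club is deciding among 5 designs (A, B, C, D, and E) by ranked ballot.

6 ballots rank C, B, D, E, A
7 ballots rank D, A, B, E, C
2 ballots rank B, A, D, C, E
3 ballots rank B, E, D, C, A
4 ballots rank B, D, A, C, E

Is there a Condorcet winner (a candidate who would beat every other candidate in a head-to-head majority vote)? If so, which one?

Head-to-head results (22 voters total):
A vs B: B wins 15–7.
A vs C: A wins 13–9.
A vs D: D wins 20–2.
A vs E: A wins 13–9.
B vs C: B wins 16–6.
B vs D: B wins 15–7.
B vs E: B wins 22–0.
C vs D: D wins 16–6.
C vs E: C wins 12–10.
D vs E: D wins 19–3.
B beats each rival — A (15–7), C (16–6), D (15–7), E (22–0) — so B is the Condorcet winner.

B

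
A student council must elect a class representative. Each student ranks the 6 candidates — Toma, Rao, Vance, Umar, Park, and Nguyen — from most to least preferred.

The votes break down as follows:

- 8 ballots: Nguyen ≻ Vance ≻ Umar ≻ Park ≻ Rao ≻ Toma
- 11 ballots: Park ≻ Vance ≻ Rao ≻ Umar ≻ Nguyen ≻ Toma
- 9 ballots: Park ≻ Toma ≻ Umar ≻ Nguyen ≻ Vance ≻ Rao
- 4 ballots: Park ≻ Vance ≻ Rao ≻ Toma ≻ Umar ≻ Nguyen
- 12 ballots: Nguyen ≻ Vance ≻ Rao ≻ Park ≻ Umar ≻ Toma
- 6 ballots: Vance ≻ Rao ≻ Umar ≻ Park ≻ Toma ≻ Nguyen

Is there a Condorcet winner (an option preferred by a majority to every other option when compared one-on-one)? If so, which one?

None — there is no Condorcet winner

Head-to-head results (50 voters total):
Toma vs Rao: Rao wins 41–9.
Toma vs Vance: Vance wins 41–9.
Toma vs Umar: Umar wins 37–13.
Toma vs Park: Park wins 50–0.
Toma vs Nguyen: Nguyen wins 31–19.
Rao vs Vance: Vance wins 50–0.
Rao vs Umar: Rao wins 33–17.
Rao vs Park: Park wins 32–18.
Rao vs Nguyen: Nguyen wins 29–21.
Vance vs Umar: Vance wins 41–9.
Vance vs Park: Vance wins 26–24.
Vance vs Nguyen: Nguyen wins 29–21.
Umar vs Park: Park wins 36–14.
Umar vs Nguyen: Umar wins 30–20.
Park vs Nguyen: Park wins 30–20.
No candidate beats all others: Rao beats Umar beats Nguyen beats Rao, a majority cycle.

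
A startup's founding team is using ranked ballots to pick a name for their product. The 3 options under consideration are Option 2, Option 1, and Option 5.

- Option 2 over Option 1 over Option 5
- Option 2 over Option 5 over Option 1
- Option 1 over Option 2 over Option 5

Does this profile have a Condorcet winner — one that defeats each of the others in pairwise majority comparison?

Head-to-head results (3 voters total):
Option 2 vs Option 1: Option 2 wins 2–1.
Option 2 vs Option 5: Option 2 wins 3–0.
Option 1 vs Option 5: Option 1 wins 2–1.
Option 2 beats each rival — Option 1 (2–1), Option 5 (3–0) — so Option 2 is the Condorcet winner.

Yes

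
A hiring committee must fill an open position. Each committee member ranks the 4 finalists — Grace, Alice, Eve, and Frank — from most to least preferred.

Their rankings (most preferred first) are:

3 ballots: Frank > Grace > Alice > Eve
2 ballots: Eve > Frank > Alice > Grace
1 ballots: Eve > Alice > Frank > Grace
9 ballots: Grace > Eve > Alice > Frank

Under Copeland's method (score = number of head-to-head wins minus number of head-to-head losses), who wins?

Pairwise results:
  Grace vs Alice: Grace wins 12–3.
  Grace vs Eve: Grace wins 12–3.
  Grace vs Frank: Grace wins 9–6.
  Alice vs Eve: Eve wins 12–3.
  Alice vs Frank: Alice wins 10–5.
  Eve vs Frank: Eve wins 12–3.
Copeland scores (wins − losses):
  Grace: 3 − 0 = 3
  Alice: 1 − 2 = -1
  Eve: 2 − 1 = 1
  Frank: 0 − 3 = -3
Grace has the best Copeland score.

Grace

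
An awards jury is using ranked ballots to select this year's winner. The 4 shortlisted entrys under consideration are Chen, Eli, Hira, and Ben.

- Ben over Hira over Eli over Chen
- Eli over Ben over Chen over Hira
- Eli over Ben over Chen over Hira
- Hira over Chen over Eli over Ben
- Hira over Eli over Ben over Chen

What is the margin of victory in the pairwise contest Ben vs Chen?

Ballots ranking Ben above Chen: 4.
Ballots ranking Chen above Ben: 1.
Ben wins 4–1, a margin of 3.

3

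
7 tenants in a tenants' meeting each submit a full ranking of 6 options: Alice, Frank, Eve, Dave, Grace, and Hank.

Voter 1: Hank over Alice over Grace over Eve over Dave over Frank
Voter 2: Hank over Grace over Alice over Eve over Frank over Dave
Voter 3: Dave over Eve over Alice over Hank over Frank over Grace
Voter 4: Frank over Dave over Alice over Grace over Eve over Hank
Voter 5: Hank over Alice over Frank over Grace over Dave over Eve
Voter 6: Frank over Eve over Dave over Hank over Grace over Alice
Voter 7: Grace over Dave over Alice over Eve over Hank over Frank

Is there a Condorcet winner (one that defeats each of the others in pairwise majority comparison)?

Head-to-head results (7 voters total):
Alice vs Frank: Alice wins 5–2.
Alice vs Eve: Alice wins 5–2.
Alice vs Dave: Dave wins 4–3.
Alice vs Grace: Alice wins 4–3.
Alice vs Hank: Hank wins 4–3.
Frank vs Eve: Eve wins 4–3.
Frank vs Dave: Frank wins 4–3.
Frank vs Grace: Frank wins 4–3.
Frank vs Hank: Hank wins 5–2.
Eve vs Dave: Dave wins 4–3.
Eve vs Grace: Grace wins 5–2.
Eve vs Hank: Eve wins 4–3.
Dave vs Grace: Grace wins 4–3.
Dave vs Hank: Dave wins 4–3.
Grace vs Hank: Hank wins 5–2.
No candidate beats all others: Alice beats Frank beats Dave beats Alice, a majority cycle.

No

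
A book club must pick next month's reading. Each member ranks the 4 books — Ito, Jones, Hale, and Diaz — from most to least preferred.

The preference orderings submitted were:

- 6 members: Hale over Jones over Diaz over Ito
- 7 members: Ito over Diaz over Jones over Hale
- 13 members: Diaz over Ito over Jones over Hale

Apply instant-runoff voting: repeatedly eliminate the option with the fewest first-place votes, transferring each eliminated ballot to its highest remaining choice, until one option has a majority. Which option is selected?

Diaz

Round 1: Diaz 13, Ito 7, Hale 6, Jones 0. Jones has the fewest and is eliminated.
Round 2: Diaz 13, Ito 7, Hale 6. Hale has the fewest and is eliminated.
Round 3: Diaz 19, Ito 7. Diaz has a majority.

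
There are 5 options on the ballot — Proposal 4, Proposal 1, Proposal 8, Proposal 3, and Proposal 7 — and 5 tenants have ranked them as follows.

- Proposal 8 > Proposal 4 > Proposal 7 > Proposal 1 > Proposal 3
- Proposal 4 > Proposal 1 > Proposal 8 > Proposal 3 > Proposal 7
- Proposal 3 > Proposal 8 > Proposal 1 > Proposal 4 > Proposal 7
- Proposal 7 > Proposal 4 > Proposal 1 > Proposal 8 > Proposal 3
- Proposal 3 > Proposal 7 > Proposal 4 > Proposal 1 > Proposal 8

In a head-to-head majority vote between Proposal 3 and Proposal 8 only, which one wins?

Ballots ranking Proposal 3 above Proposal 8: 2.
Ballots ranking Proposal 8 above Proposal 3: 3.
Proposal 8 wins the head-to-head, 3–2.

Proposal 8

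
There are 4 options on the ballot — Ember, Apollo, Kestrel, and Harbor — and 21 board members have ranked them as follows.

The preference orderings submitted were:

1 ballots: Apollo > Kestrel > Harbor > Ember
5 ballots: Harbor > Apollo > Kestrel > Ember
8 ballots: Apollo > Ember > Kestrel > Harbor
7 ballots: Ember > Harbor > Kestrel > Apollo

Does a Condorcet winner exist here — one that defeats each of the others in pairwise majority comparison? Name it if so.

There is no Condorcet winner

Head-to-head results (21 voters total):
Ember vs Apollo: Apollo wins 14–7.
Ember vs Kestrel: Ember wins 15–6.
Ember vs Harbor: Ember wins 15–6.
Apollo vs Kestrel: Apollo wins 14–7.
Apollo vs Harbor: Harbor wins 12–9.
Kestrel vs Harbor: Harbor wins 12–9.
No candidate beats all others: Ember beats Harbor beats Apollo beats Ember, a majority cycle.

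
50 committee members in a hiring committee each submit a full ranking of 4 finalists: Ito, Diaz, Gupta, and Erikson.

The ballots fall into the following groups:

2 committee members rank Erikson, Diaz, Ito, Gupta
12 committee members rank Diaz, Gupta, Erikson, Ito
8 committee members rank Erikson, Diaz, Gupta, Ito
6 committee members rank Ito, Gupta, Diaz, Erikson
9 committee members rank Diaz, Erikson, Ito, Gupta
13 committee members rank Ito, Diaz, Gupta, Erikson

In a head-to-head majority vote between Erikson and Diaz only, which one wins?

Diaz

Ballots ranking Erikson above Diaz: 2+8 = 10.
Ballots ranking Diaz above Erikson: 12+6+9+13 = 40.
Diaz wins the head-to-head, 40–10.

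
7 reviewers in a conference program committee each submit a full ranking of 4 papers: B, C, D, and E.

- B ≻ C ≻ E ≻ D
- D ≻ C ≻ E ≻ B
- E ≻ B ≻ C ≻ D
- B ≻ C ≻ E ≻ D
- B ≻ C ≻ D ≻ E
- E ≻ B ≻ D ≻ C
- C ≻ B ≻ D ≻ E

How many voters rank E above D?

Ballots ranking E above D: 4.
Ballots ranking D above E: 3.
So 4 of 7 voters prefer E to D.

4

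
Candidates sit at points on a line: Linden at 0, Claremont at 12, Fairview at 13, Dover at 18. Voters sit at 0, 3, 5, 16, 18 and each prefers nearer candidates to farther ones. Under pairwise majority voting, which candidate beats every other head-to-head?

Linden

With single-peaked preferences on a line, the Condorcet winner is the candidate closest to the median voter.
The median voter (position 5) is closest to Linden at 0.
Check: Linden vs Fairview — voters closer to Linden: 3 of 5.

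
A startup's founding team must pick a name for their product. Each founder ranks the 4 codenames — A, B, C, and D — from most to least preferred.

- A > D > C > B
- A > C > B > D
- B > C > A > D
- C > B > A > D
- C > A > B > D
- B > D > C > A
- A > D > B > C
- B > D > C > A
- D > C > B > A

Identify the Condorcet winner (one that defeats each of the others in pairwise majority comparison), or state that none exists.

No Condorcet winner

Head-to-head results (9 voters total):
A vs B: B wins 5–4.
A vs C: C wins 6–3.
A vs D: A wins 6–3.
B vs C: C wins 5–4.
B vs D: B wins 6–3.
C vs D: D wins 5–4.
No candidate beats all others: A beats D beats C beats A, a majority cycle.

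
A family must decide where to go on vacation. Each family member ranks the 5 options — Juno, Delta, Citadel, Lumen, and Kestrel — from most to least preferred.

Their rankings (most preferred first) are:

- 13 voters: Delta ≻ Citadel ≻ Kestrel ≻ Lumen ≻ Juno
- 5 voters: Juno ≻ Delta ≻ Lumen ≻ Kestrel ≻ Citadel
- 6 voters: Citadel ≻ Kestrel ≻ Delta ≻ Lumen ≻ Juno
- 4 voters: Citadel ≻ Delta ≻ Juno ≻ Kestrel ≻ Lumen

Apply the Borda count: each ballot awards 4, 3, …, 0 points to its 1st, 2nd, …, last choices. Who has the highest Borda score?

Borda scores:
  Juno: 13·0 + 5·4 + 6·0 + 4·2 = 28
  Delta: 13·4 + 5·3 + 6·2 + 4·3 = 91
  Citadel: 13·3 + 5·0 + 6·4 + 4·4 = 79
  Lumen: 13·1 + 5·2 + 6·1 + 4·0 = 29
  Kestrel: 13·2 + 5·1 + 6·3 + 4·1 = 53
Delta has the highest total.

Delta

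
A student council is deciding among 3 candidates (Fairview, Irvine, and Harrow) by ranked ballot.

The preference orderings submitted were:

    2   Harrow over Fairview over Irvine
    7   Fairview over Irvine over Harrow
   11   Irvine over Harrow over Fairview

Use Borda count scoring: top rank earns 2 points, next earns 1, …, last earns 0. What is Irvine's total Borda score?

Borda scores:
  Fairview: 2·1 + 7·2 + 11·0 = 16
  Irvine: 2·0 + 7·1 + 11·2 = 29
  Harrow: 2·2 + 7·0 + 11·1 = 15

29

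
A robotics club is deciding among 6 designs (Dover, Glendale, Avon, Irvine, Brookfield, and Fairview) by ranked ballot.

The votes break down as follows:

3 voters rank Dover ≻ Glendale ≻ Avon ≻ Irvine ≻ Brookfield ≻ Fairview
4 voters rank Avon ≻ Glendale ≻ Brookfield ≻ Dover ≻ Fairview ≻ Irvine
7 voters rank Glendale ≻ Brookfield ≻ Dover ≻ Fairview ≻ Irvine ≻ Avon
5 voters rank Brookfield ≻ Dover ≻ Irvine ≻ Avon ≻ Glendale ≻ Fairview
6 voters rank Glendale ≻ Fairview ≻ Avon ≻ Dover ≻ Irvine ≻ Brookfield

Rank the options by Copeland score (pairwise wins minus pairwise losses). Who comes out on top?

Glendale

Pairwise results:
  Dover vs Glendale: Glendale wins 17–8.
  Dover vs Avon: Dover wins 15–10.
  Dover vs Irvine: Dover wins 25–0.
  Dover vs Brookfield: Brookfield wins 16–9.
  Dover vs Fairview: Dover wins 19–6.
  Glendale vs Avon: Glendale wins 16–9.
  Glendale vs Irvine: Glendale wins 20–5.
  Glendale vs Brookfield: Glendale wins 20–5.
  Glendale vs Fairview: Glendale wins 25–0.
  Avon vs Irvine: Avon wins 13–12.
  Avon vs Brookfield: Avon wins 13–12.
  Avon vs Fairview: Fairview wins 13–12.
  Irvine vs Brookfield: Brookfield wins 16–9.
  Irvine vs Fairview: Fairview wins 17–8.
  Brookfield vs Fairview: Brookfield wins 19–6.
Copeland scores (wins − losses):
  Dover: 3 − 2 = 1
  Glendale: 5 − 0 = 5
  Avon: 2 − 3 = -1
  Irvine: 0 − 5 = -5
  Brookfield: 3 − 2 = 1
  Fairview: 2 − 3 = -1
Glendale has the best Copeland score.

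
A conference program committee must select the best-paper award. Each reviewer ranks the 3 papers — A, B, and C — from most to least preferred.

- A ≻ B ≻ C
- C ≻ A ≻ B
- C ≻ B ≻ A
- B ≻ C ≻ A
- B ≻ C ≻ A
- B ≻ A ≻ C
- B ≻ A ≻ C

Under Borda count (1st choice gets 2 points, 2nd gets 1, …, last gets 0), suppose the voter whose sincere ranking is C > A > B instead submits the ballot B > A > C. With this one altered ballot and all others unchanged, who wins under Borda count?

Borda totals with the altered ballot: A 5, B 12, C 4.
The winner is unchanged: still B.

B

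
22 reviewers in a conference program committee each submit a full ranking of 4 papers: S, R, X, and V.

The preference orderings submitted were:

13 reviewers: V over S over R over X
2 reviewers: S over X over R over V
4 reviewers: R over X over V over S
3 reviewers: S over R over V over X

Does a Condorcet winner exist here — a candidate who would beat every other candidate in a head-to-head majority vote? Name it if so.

Head-to-head results (22 voters total):
S vs R: S wins 18–4.
S vs X: S wins 18–4.
S vs V: V wins 17–5.
R vs X: R wins 20–2.
R vs V: V wins 13–9.
X vs V: V wins 16–6.
V beats each rival — S (17–5), R (13–9), X (16–6) — so V is the Condorcet winner.

V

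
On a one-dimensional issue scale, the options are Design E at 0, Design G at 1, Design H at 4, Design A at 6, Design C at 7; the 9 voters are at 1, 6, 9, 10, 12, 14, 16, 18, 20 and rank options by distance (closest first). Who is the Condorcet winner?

Design C

With single-peaked preferences on a line, the Condorcet winner is the candidate closest to the median voter.
The median voter (position 12) is closest to Design C at 7.
Check: Design C vs Design E — voters closer to Design C: 8 of 9.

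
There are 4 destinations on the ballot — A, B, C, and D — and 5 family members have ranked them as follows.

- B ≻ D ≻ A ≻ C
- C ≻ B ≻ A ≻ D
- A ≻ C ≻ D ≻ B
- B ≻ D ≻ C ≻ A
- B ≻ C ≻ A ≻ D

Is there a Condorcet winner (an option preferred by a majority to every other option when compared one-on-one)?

Yes

Head-to-head results (5 voters total):
A vs B: B wins 4–1.
A vs C: C wins 3–2.
A vs D: A wins 3–2.
B vs C: B wins 3–2.
B vs D: B wins 4–1.
C vs D: C wins 3–2.
B beats each rival — A (4–1), C (3–2), D (4–1) — so B is the Condorcet winner.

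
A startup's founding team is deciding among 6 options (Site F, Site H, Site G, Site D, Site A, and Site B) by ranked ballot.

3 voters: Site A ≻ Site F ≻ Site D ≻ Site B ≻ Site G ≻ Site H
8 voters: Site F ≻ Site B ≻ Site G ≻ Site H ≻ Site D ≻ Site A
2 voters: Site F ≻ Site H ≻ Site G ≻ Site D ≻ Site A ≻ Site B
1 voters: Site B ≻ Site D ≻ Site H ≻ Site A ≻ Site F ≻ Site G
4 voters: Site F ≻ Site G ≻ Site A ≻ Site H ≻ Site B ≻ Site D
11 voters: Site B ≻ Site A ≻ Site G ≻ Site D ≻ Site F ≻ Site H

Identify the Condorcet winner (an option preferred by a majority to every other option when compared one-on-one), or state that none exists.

None — there is no Condorcet winner

Head-to-head results (29 voters total):
Site F vs Site H: Site F wins 28–1.
Site F vs Site G: Site F wins 18–11.
Site F vs Site D: Site F wins 17–12.
Site F vs Site A: Site A wins 15–14.
Site F vs Site B: Site F wins 17–12.
Site H vs Site G: Site G wins 26–3.
Site H vs Site D: Site D wins 15–14.
Site H vs Site A: Site A wins 18–11.
Site H vs Site B: Site B wins 23–6.
Site G vs Site D: Site G wins 25–4.
Site G vs Site A: Site A wins 15–14.
Site G vs Site B: Site B wins 23–6.
Site D vs Site A: Site A wins 18–11.
Site D vs Site B: Site B wins 24–5.
Site A vs Site B: Site B wins 20–9.
No candidate beats all others: Site F beats Site B beats Site A beats Site F, a majority cycle.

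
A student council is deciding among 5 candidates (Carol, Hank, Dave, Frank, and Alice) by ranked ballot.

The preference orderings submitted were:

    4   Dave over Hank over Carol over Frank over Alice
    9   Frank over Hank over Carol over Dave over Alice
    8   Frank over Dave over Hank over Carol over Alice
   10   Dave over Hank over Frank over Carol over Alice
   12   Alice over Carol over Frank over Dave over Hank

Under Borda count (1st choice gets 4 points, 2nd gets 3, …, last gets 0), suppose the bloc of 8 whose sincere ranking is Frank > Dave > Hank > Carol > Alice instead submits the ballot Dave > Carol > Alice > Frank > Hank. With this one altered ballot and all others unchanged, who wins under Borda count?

Dave

Borda totals with the altered ballot: Carol 96, Hank 69, Dave 109, Frank 92, Alice 64.
The switch changes the winner from Frank to Dave.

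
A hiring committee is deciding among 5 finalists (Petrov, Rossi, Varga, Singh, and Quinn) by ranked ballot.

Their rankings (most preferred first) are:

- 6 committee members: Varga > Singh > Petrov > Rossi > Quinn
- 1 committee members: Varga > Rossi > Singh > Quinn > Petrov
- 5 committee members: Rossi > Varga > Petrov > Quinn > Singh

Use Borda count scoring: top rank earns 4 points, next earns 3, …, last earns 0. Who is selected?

Borda scores:
  Petrov: 6·2 + 0 + 5·2 = 22
  Rossi: 6·1 + 3 + 5·4 = 29
  Varga: 6·4 + 4 + 5·3 = 43
  Singh: 6·3 + 2 + 5·0 = 20
  Quinn: 6·0 + 1 + 5·1 = 6
Varga has the highest total.

Varga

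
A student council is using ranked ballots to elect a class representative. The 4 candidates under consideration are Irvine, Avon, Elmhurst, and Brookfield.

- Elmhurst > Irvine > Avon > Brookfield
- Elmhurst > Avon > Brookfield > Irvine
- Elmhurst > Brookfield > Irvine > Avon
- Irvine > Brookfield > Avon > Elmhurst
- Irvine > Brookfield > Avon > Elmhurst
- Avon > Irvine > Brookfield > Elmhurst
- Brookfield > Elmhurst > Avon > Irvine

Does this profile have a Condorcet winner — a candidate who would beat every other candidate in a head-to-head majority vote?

Head-to-head results (7 voters total):
Irvine vs Avon: Irvine wins 4–3.
Irvine vs Elmhurst: Elmhurst wins 4–3.
Irvine vs Brookfield: Irvine wins 4–3.
Avon vs Elmhurst: Elmhurst wins 4–3.
Avon vs Brookfield: Brookfield wins 4–3.
Elmhurst vs Brookfield: Brookfield wins 4–3.
No candidate beats all others: Irvine beats Brookfield beats Elmhurst beats Irvine, a majority cycle.

No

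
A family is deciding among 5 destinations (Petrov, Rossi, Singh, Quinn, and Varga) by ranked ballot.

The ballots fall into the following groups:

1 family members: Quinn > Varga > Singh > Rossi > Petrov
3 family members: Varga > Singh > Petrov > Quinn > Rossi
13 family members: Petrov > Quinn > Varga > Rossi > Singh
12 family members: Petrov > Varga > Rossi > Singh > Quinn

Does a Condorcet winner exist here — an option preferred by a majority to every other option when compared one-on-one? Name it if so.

Head-to-head results (29 voters total):
Petrov vs Rossi: Petrov wins 28–1.
Petrov vs Singh: Petrov wins 25–4.
Petrov vs Quinn: Petrov wins 28–1.
Petrov vs Varga: Petrov wins 25–4.
Rossi vs Singh: Rossi wins 25–4.
Rossi vs Quinn: Quinn wins 17–12.
Rossi vs Varga: Varga wins 29–0.
Singh vs Quinn: Singh wins 15–14.
Singh vs Varga: Varga wins 29–0.
Quinn vs Varga: Varga wins 15–14.
Petrov beats each rival — Rossi (28–1), Singh (25–4), Quinn (28–1), Varga (25–4) — so Petrov is the Condorcet winner.

Petrov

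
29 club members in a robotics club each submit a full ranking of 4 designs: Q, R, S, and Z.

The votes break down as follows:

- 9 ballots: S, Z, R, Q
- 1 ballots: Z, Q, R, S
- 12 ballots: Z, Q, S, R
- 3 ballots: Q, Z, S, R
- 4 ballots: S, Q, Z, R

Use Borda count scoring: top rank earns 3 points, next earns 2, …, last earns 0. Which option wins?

Z

Borda scores:
  Q: 9·0 + 2 + 12·2 + 3·3 + 4·2 = 43
  R: 9·1 + 1 + 12·0 + 3·0 + 4·0 = 10
  S: 9·3 + 0 + 12·1 + 3·1 + 4·3 = 54
  Z: 9·2 + 3 + 12·3 + 3·2 + 4·1 = 67
Z has the highest total.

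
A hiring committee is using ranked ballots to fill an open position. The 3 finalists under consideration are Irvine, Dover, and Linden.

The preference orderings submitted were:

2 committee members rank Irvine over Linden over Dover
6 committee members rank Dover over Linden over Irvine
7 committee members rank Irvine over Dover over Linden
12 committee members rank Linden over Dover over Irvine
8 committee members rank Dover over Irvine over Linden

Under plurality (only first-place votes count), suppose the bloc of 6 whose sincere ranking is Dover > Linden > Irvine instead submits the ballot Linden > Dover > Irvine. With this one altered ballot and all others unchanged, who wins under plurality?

Linden

First-place totals with the altered ballot: Irvine 9, Dover 8, Linden 18.
The switch changes the winner from Dover to Linden.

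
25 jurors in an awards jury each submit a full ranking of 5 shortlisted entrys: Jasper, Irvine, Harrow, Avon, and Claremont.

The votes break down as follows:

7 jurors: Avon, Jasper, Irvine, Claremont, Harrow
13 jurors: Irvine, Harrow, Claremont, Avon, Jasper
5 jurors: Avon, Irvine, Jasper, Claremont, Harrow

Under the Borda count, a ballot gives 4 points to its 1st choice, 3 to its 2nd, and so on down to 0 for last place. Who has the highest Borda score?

Borda scores:
  Jasper: 7·3 + 13·0 + 5·2 = 31
  Irvine: 7·2 + 13·4 + 5·3 = 81
  Harrow: 7·0 + 13·3 + 5·0 = 39
  Avon: 7·4 + 13·1 + 5·4 = 61
  Claremont: 7·1 + 13·2 + 5·1 = 38
Irvine has the highest total.

Irvine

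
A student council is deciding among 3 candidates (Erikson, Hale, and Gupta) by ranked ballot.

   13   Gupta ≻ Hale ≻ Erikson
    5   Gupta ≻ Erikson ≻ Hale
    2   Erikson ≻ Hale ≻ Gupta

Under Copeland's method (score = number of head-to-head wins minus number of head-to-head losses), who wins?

Gupta

Pairwise results:
  Erikson vs Hale: Hale wins 13–7.
  Erikson vs Gupta: Gupta wins 18–2.
  Hale vs Gupta: Gupta wins 18–2.
Copeland scores (wins − losses):
  Erikson: 0 − 2 = -2
  Hale: 1 − 1 = 0
  Gupta: 2 − 0 = 2
Gupta has the best Copeland score.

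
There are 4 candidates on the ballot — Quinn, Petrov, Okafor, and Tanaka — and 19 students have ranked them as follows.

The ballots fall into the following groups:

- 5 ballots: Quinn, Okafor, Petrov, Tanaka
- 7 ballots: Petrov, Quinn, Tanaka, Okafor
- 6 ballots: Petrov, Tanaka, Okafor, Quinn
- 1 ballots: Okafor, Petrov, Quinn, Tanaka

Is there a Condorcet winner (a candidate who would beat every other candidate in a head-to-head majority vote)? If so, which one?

Petrov

Head-to-head results (19 voters total):
Quinn vs Petrov: Petrov wins 14–5.
Quinn vs Okafor: Quinn wins 12–7.
Quinn vs Tanaka: Quinn wins 13–6.
Petrov vs Okafor: Petrov wins 13–6.
Petrov vs Tanaka: Petrov wins 19–0.
Okafor vs Tanaka: Tanaka wins 13–6.
Petrov beats each rival — Quinn (14–5), Okafor (13–6), Tanaka (19–0) — so Petrov is the Condorcet winner.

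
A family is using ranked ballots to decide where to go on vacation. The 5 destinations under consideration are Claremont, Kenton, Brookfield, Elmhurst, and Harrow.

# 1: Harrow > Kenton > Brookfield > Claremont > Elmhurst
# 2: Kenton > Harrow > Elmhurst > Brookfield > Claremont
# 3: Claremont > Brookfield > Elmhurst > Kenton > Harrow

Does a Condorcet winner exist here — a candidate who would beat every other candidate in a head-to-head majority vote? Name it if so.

Head-to-head results (3 voters total):
Claremont vs Kenton: Kenton wins 2–1.
Claremont vs Brookfield: Brookfield wins 2–1.
Claremont vs Elmhurst: Claremont wins 2–1.
Claremont vs Harrow: Harrow wins 2–1.
Kenton vs Brookfield: Kenton wins 2–1.
Kenton vs Elmhurst: Kenton wins 2–1.
Kenton vs Harrow: Kenton wins 2–1.
Brookfield vs Elmhurst: Brookfield wins 2–1.
Brookfield vs Harrow: Harrow wins 2–1.
Elmhurst vs Harrow: Harrow wins 2–1.
Kenton beats each rival — Claremont (2–1), Brookfield (2–1), Elmhurst (2–1), Harrow (2–1) — so Kenton is the Condorcet winner.

Kenton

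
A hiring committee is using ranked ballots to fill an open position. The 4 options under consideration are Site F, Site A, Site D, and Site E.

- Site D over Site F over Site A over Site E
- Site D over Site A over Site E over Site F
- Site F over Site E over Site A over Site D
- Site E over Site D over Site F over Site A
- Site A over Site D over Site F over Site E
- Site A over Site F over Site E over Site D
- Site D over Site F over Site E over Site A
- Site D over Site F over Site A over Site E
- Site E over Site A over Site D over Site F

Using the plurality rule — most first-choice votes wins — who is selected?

Site D

First-place vote totals:
  Site F: 1
  Site A: 2
  Site D: 4
  Site E: 2
Site D has the most first-place votes.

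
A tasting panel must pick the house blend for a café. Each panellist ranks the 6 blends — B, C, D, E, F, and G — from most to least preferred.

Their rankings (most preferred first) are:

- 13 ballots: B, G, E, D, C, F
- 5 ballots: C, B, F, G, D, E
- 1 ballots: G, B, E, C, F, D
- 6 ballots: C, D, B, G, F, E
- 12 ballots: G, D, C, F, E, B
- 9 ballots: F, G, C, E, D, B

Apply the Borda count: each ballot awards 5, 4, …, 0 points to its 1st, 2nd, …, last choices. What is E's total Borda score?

72

Borda scores:
  B: 13·5 + 5·4 + 4 + 6·3 + 12·0 + 9·0 = 107
  C: 13·1 + 5·5 + 2 + 6·5 + 12·3 + 9·3 = 133
  D: 13·2 + 5·1 + 0 + 6·4 + 12·4 + 9·1 = 112
  E: 13·3 + 5·0 + 3 + 6·0 + 12·1 + 9·2 = 72
  F: 13·0 + 5·3 + 1 + 6·1 + 12·2 + 9·5 = 91
  G: 13·4 + 5·2 + 5 + 6·2 + 12·5 + 9·4 = 175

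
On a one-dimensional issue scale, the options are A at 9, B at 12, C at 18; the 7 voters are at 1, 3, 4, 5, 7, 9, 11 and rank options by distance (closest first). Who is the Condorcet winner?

A

With single-peaked preferences on a line, the Condorcet winner is the candidate closest to the median voter.
The median voter (position 5) is closest to A at 9.
Check: A vs C — voters closer to A: 7 of 7.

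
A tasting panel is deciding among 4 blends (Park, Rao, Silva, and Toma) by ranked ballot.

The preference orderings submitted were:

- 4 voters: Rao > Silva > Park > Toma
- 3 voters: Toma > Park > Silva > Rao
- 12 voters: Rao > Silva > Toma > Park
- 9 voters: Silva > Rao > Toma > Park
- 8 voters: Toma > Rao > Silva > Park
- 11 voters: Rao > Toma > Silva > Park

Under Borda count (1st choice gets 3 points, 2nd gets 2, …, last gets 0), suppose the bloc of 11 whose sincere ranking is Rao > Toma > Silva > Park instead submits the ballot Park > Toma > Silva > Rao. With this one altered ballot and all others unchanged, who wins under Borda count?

Borda totals with the altered ballot: Park 43, Rao 82, Silva 81, Toma 76.
The winner is unchanged: still Rao.

Rao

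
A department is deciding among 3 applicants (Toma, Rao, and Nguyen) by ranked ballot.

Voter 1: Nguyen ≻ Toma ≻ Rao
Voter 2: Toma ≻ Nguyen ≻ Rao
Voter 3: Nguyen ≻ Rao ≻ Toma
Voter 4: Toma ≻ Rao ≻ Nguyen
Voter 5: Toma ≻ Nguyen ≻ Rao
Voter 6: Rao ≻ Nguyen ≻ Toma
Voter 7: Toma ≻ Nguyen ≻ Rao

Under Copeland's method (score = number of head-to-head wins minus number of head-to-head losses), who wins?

Toma

Pairwise results:
  Toma vs Rao: Toma wins 5–2.
  Toma vs Nguyen: Toma wins 4–3.
  Rao vs Nguyen: Nguyen wins 5–2.
Copeland scores (wins − losses):
  Toma: 2 − 0 = 2
  Rao: 0 − 2 = -2
  Nguyen: 1 − 1 = 0
Toma has the best Copeland score.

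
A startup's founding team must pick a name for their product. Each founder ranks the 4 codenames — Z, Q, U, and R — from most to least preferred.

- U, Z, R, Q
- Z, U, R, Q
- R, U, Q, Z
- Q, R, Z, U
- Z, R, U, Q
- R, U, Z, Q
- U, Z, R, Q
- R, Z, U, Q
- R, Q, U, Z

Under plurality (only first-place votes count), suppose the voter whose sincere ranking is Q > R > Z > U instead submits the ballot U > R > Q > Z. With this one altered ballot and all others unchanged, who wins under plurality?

R

First-place totals with the altered ballot: Z 2, Q 0, U 3, R 4.
The winner is unchanged: still R.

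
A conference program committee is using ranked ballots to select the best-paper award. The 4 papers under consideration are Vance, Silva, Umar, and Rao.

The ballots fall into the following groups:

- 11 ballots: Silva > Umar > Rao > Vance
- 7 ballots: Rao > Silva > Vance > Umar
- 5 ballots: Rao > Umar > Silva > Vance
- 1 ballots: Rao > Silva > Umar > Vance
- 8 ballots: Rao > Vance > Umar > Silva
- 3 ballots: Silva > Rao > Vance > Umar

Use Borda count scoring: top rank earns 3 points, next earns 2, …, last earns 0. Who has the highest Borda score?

Rao

Borda scores:
  Vance: 11·0 + 7·1 + 5·0 + 0 + 8·2 + 3·1 = 26
  Silva: 11·3 + 7·2 + 5·1 + 2 + 8·0 + 3·3 = 63
  Umar: 11·2 + 7·0 + 5·2 + 1 + 8·1 + 3·0 = 41
  Rao: 11·1 + 7·3 + 5·3 + 3 + 8·3 + 3·2 = 80
Rao has the highest total.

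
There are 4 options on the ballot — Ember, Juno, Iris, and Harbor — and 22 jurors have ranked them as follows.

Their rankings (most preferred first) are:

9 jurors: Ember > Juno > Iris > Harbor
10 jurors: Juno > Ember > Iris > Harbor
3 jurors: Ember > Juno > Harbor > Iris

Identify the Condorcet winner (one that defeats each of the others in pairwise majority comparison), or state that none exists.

Ember

Head-to-head results (22 voters total):
Ember vs Juno: Ember wins 12–10.
Ember vs Iris: Ember wins 22–0.
Ember vs Harbor: Ember wins 22–0.
Juno vs Iris: Juno wins 22–0.
Juno vs Harbor: Juno wins 22–0.
Iris vs Harbor: Iris wins 19–3.
Ember beats each rival — Juno (12–10), Iris (22–0), Harbor (22–0) — so Ember is the Condorcet winner.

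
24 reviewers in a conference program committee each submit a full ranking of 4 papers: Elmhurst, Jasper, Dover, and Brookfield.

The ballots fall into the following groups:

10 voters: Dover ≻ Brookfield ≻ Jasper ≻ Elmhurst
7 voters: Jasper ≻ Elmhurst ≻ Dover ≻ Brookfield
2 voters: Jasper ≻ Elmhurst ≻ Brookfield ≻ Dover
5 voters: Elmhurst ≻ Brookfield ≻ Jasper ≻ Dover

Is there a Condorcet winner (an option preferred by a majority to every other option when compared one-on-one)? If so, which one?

Head-to-head results (24 voters total):
Elmhurst vs Jasper: Jasper wins 19–5.
Elmhurst vs Dover: Elmhurst wins 14–10.
Elmhurst vs Brookfield: Elmhurst wins 14–10.
Jasper vs Dover: Jasper wins 14–10.
Jasper vs Brookfield: Brookfield wins 15–9.
Dover vs Brookfield: Dover wins 17–7.
No candidate beats all others: Elmhurst beats Brookfield beats Jasper beats Elmhurst, a majority cycle.

No Condorcet winner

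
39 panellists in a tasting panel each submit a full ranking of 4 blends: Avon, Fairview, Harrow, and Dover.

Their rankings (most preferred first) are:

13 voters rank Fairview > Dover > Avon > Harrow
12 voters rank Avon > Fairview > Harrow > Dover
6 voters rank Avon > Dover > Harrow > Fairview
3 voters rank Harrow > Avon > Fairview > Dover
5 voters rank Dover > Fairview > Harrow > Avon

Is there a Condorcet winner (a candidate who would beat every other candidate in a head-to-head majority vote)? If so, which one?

Head-to-head results (39 voters total):
Avon vs Fairview: Avon wins 21–18.
Avon vs Harrow: Avon wins 31–8.
Avon vs Dover: Avon wins 21–18.
Fairview vs Harrow: Fairview wins 30–9.
Fairview vs Dover: Fairview wins 28–11.
Harrow vs Dover: Dover wins 24–15.
Avon beats each rival — Fairview (21–18), Harrow (31–8), Dover (21–18) — so Avon is the Condorcet winner.

Avon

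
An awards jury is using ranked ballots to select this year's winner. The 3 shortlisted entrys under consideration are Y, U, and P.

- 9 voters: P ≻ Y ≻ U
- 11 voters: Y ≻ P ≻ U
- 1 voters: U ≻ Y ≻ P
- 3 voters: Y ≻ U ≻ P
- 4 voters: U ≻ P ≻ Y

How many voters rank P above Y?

13

Ballots ranking P above Y: 9+4 = 13.
Ballots ranking Y above P: 11+1+3 = 15.
So 13 of 28 voters prefer P to Y.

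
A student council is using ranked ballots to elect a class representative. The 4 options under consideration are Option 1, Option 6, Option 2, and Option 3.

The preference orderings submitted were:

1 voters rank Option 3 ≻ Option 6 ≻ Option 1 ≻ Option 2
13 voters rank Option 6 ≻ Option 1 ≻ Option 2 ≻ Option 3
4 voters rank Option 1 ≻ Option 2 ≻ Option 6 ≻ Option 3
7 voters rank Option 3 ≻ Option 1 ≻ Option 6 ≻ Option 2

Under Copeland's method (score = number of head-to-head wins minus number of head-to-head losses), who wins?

Option 6

Pairwise results:
  Option 1 vs Option 6: Option 6 wins 14–11.
  Option 1 vs Option 2: Option 1 wins 25–0.
  Option 1 vs Option 3: Option 1 wins 17–8.
  Option 6 vs Option 2: Option 6 wins 21–4.
  Option 6 vs Option 3: Option 6 wins 17–8.
  Option 2 vs Option 3: Option 2 wins 17–8.
Copeland scores (wins − losses):
  Option 1: 2 − 1 = 1
  Option 6: 3 − 0 = 3
  Option 2: 1 − 2 = -1
  Option 3: 0 − 3 = -3
Option 6 has the best Copeland score.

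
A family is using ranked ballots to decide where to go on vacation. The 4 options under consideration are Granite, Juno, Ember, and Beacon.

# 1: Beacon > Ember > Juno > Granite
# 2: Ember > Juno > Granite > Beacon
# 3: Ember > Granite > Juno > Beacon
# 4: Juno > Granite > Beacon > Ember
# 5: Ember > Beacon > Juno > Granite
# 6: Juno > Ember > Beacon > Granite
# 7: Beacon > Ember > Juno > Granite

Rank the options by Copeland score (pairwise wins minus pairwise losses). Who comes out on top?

Ember

Pairwise results:
  Granite vs Juno: Juno wins 6–1.
  Granite vs Ember: Ember wins 6–1.
  Granite vs Beacon: Beacon wins 4–3.
  Juno vs Ember: Ember wins 5–2.
  Juno vs Beacon: Juno wins 4–3.
  Ember vs Beacon: Ember wins 4–3.
Copeland scores (wins − losses):
  Granite: 0 − 3 = -3
  Juno: 2 − 1 = 1
  Ember: 3 − 0 = 3
  Beacon: 1 − 2 = -1
Ember has the best Copeland score.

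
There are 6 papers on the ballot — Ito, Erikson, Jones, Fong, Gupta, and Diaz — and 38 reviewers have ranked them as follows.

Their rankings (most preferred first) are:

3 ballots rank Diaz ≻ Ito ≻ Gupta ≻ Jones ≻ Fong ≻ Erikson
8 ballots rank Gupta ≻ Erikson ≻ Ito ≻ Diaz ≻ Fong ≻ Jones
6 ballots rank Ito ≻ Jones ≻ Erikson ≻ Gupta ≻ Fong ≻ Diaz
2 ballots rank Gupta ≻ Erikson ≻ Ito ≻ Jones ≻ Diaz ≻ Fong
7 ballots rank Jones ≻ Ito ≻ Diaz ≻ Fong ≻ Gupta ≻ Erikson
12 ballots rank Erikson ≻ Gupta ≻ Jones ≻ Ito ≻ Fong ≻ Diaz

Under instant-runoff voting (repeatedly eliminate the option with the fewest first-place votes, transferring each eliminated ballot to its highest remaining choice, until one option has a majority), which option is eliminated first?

Round 1: Erikson 12, Gupta 10, Jones 7, Ito 6, Diaz 3, Fong 0. Fong has the fewest and is eliminated.
Round 2: Erikson 12, Gupta 10, Jones 7, Ito 6, Diaz 3. Diaz has the fewest and is eliminated.
Round 3: Erikson 12, Gupta 10, Ito 9, Jones 7. Jones has the fewest and is eliminated.
Round 4: Ito 16, Erikson 12, Gupta 10. Gupta has the fewest and is eliminated.
Round 5: Erikson 22, Ito 16. Erikson has a majority.

Fong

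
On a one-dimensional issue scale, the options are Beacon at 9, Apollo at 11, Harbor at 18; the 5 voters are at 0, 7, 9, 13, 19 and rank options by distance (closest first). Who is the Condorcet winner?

Beacon

With single-peaked preferences on a line, the Condorcet winner is the candidate closest to the median voter.
The median voter (position 9) is closest to Beacon at 9.
Check: Beacon vs Apollo — voters closer to Beacon: 3 of 5.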